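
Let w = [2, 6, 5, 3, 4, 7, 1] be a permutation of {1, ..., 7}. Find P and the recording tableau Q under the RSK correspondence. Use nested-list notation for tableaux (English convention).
P = [[1, 3, 4, 7], [2], [5], [6]], Q = [[1, 2, 5, 6], [3], [4], [7]]

Insert each entry of the permutation into P by Schensted row insertion, recording in Q the position of each new cell.

Insert 2: appended to row 1. P = [[2]].
Insert 6: appended to row 1. P = [[2, 6]].
Insert 5: 5 bumps 6 from row 1; 6 starts row 2. P = [[2, 5], [6]].
Insert 3: 3 bumps 5 from row 1; 5 bumps 6 from row 2; 6 starts row 3. P = [[2, 3], [5], [6]].
Insert 4: appended to row 1. P = [[2, 3, 4], [5], [6]].
Insert 7: appended to row 1. P = [[2, 3, 4, 7], [5], [6]].
Insert 1: 1 bumps 2 from row 1; 2 bumps 5 from row 2; 5 bumps 6 from row 3; 6 starts row 4. P = [[1, 3, 4, 7], [2], [5], [6]].

So P = [[1, 3, 4, 7], [2], [5], [6]], Q = [[1, 2, 5, 6], [3], [4], [7]].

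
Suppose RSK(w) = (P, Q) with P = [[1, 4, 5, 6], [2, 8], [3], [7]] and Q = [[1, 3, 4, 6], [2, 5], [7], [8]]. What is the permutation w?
7 3 4 8 5 6 2 1

Reverse the RSK construction: for i from n down to 1, find the cell of Q containing i, remove the entry at that cell from P, and reverse-bump it up through P; the value ejected from row 1 is w(i).

Step i=8: Q has 8 at row 4, column 1; remove 7 from row 4 of P and reverse-bump: 7 enters row 3 and ejects 3; 3 enters row 2 and ejects 2; 2 enters row 1 and ejects 1. So w(8) = 1. P is now [[2, 4, 5, 6], [3, 8], [7]].
Step i=7: Q has 7 at row 3, column 1; remove 7 from row 3 of P and reverse-bump: 7 enters row 2 and ejects 3; 3 enters row 1 and ejects 2. So w(7) = 2. P is now [[3, 4, 5, 6], [7, 8]].
Step i=6: Q has 6 at row 1, column 4; remove that cell from P, ejecting 6. So w(6) = 6. P is now [[3, 4, 5], [7, 8]].
Step i=5: Q has 5 at row 2, column 2; remove 8 from row 2 of P and reverse-bump: 8 enters row 1 and ejects 5. So w(5) = 5. P is now [[3, 4, 8], [7]].
Step i=4: Q has 4 at row 1, column 3; remove that cell from P, ejecting 8. So w(4) = 8. P is now [[3, 4], [7]].
Step i=3: Q has 3 at row 1, column 2; remove that cell from P, ejecting 4. So w(3) = 4. P is now [[3], [7]].
Step i=2: Q has 2 at row 2, column 1; remove 7 from row 2 of P and reverse-bump: 7 enters row 1 and ejects 3. So w(2) = 3. P is now [[7]].
Step i=1: Q has 1 at row 1, column 1; remove that cell from P, ejecting 7. So w(1) = 7. P is now [].

So w = 7 3 4 8 5 6 2 1.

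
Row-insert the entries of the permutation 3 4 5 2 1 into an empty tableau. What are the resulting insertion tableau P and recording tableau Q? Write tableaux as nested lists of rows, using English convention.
P = [[1, 4, 5], [2], [3]], Q = [[1, 2, 3], [4], [5]]

Insert each entry of the permutation into P by Schensted row insertion, recording in Q the position of each new cell.

After inserting 3: P = [[3]].
After inserting 4: P = [[3, 4]].
After inserting 5: P = [[3, 4, 5]].
After inserting 2: P = [[2, 4, 5], [3]].
After inserting 1: P = [[1, 4, 5], [2], [3]].

So P = [[1, 4, 5], [2], [3]], Q = [[1, 2, 3], [4], [5]].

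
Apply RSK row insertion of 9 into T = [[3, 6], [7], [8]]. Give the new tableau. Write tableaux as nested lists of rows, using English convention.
[[3, 6, 9], [7], [8]]

9 is larger than every entry of row 1, so it is appended to row 1. The new tableau is [[3, 6, 9], [7], [8]].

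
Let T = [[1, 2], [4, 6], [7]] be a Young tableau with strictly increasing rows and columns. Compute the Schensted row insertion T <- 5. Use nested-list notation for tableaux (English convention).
5 is larger than every entry of row 1, so it is appended to row 1. The new tableau is [[1, 2, 5], [4, 6], [7]].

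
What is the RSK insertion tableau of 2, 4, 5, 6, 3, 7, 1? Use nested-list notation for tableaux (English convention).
Insert 2: appended to row 1. P = [[2]].
Insert 4: appended to row 1. P = [[2, 4]].
Insert 5: appended to row 1. P = [[2, 4, 5]].
Insert 6: appended to row 1. P = [[2, 4, 5, 6]].
Insert 3: 3 bumps 4 from row 1; 4 starts row 2. P = [[2, 3, 5, 6], [4]].
Insert 7: appended to row 1. P = [[2, 3, 5, 6, 7], [4]].
Insert 1: 1 bumps 2 from row 1; 2 bumps 4 from row 2; 4 starts row 3. P = [[1, 3, 5, 6, 7], [2], [4]].

So P = [[1, 3, 5, 6, 7], [2], [4]].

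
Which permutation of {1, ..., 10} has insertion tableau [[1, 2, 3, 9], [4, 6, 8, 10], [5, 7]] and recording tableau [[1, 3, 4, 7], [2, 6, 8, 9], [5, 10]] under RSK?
Reverse the RSK construction: for i from n down to 1, find the cell of Q containing i, remove the entry at that cell from P, and reverse-bump it up through P; the value ejected from row 1 is w(i).

Step i=10: Q has 10 at row 3, column 2; remove 7 from row 3 of P and reverse-bump: 7 enters row 2 and ejects 6; 6 enters row 1 and ejects 3. So w(10) = 3. P is now [[1, 2, 6, 9], [4, 7, 8, 10], [5]].
Step i=9: Q has 9 at row 2, column 4; remove 10 from row 2 of P and reverse-bump: 10 enters row 1 and ejects 9. So w(9) = 9. P is now [[1, 2, 6, 10], [4, 7, 8], [5]].
Step i=8: Q has 8 at row 2, column 3; remove 8 from row 2 of P and reverse-bump: 8 enters row 1 and ejects 6. So w(8) = 6. P is now [[1, 2, 8, 10], [4, 7], [5]].
Step i=7: Q has 7 at row 1, column 4; remove that cell from P, ejecting 10. So w(7) = 10. P is now [[1, 2, 8], [4, 7], [5]].
Step i=6: Q has 6 at row 2, column 2; remove 7 from row 2 of P and reverse-bump: 7 enters row 1 and ejects 2. So w(6) = 2. P is now [[1, 7, 8], [4], [5]].
Step i=5: Q has 5 at row 3, column 1; remove 5 from row 3 of P and reverse-bump: 5 enters row 2 and ejects 4; 4 enters row 1 and ejects 1. So w(5) = 1. P is now [[4, 7, 8], [5]].
Step i=4: Q has 4 at row 1, column 3; remove that cell from P, ejecting 8. So w(4) = 8. P is now [[4, 7], [5]].
Step i=3: Q has 3 at row 1, column 2; remove that cell from P, ejecting 7. So w(3) = 7. P is now [[4], [5]].
Step i=2: Q has 2 at row 2, column 1; remove 5 from row 2 of P and reverse-bump: 5 enters row 1 and ejects 4. So w(2) = 4. P is now [[5]].
Step i=1: Q has 1 at row 1, column 1; remove that cell from P, ejecting 5. So w(1) = 5. P is now [].

So w = 5 4 7 8 1 2 10 6 9 3.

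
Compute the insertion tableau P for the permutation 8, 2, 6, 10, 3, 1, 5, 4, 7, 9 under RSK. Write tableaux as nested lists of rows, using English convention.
P = [[1, 3, 4, 7, 9], [2, 5], [6, 10], [8]]

Insert 8: appended to row 1. P = [[8]].
Insert 2: 2 bumps 8 from row 1; 8 starts row 2. P = [[2], [8]].
Insert 6: appended to row 1. P = [[2, 6], [8]].
Insert 10: appended to row 1. P = [[2, 6, 10], [8]].
Insert 3: 3 bumps 6 from row 1; 6 bumps 8 from row 2; 8 starts row 3. P = [[2, 3, 10], [6], [8]].
Insert 1: 1 bumps 2 from row 1; 2 bumps 6 from row 2; 6 bumps 8 from row 3; 8 starts row 4. P = [[1, 3, 10], [2], [6], [8]].
Insert 5: 5 bumps 10 from row 1; 10 appends to row 2. P = [[1, 3, 5], [2, 10], [6], [8]].
Insert 4: 4 bumps 5 from row 1; 5 bumps 10 from row 2; 10 appends to row 3. P = [[1, 3, 4], [2, 5], [6, 10], [8]].
Insert 7: appended to row 1. P = [[1, 3, 4, 7], [2, 5], [6, 10], [8]].
Insert 9: appended to row 1. P = [[1, 3, 4, 7, 9], [2, 5], [6, 10], [8]].

So P = [[1, 3, 4, 7, 9], [2, 5], [6, 10], [8]].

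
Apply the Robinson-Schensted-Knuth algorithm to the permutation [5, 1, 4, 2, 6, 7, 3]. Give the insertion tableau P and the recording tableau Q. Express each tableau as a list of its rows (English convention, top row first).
Insert each entry of the permutation into P by Schensted row insertion, recording in Q the position of each new cell.

Insert 5: appended to row 1. P = [[5]].
Insert 1: 1 bumps 5 from row 1; 5 starts row 2. P = [[1], [5]].
Insert 4: appended to row 1. P = [[1, 4], [5]].
Insert 2: 2 bumps 4 from row 1; 4 bumps 5 from row 2; 5 starts row 3. P = [[1, 2], [4], [5]].
Insert 6: appended to row 1. P = [[1, 2, 6], [4], [5]].
Insert 7: appended to row 1. P = [[1, 2, 6, 7], [4], [5]].
Insert 3: 3 bumps 6 from row 1; 6 appends to row 2. P = [[1, 2, 3, 7], [4, 6], [5]].

So P = [[1, 2, 3, 7], [4, 6], [5]], Q = [[1, 3, 5, 6], [2, 7], [4]].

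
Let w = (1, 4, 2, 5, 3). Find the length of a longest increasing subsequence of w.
3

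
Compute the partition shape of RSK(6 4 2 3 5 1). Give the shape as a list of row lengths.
[3, 1, 1, 1]

Row-insert each entry into an empty tableau.

After inserting 6: P = [[6]].
After inserting 4: P = [[4], [6]].
After inserting 2: P = [[2], [4], [6]].
After inserting 3: P = [[2, 3], [4], [6]].
After inserting 5: P = [[2, 3, 5], [4], [6]].
After inserting 1: P = [[1, 3, 5], [2], [4], [6]].

The final insertion tableau P = [[1, 3, 5], [2], [4], [6]] has shape [3, 1, 1, 1].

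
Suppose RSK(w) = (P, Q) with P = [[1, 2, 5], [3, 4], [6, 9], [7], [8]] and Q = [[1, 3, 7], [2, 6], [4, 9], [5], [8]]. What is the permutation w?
Reverse the RSK construction: for i from n down to 1, find the cell of Q containing i, remove the entry at that cell from P, and reverse-bump it up through P; the value ejected from row 1 is w(i).

Step i=9: Q has 9 at row 3, column 2; remove 9 from row 3 of P and reverse-bump: 9 enters row 2 and ejects 4; 4 enters row 1 and ejects 2. So w(9) = 2. P is now [[1, 4, 5], [3, 9], [6], [7], [8]].
Step i=8: Q has 8 at row 5, column 1; remove 8 from row 5 of P and reverse-bump: 8 enters row 4 and ejects 7; 7 enters row 3 and ejects 6; 6 enters row 2 and ejects 3; 3 enters row 1 and ejects 1. So w(8) = 1. P is now [[3, 4, 5], [6, 9], [7], [8]].
Step i=7: Q has 7 at row 1, column 3; remove that cell from P, ejecting 5. So w(7) = 5. P is now [[3, 4], [6, 9], [7], [8]].
Step i=6: Q has 6 at row 2, column 2; remove 9 from row 2 of P and reverse-bump: 9 enters row 1 and ejects 4. So w(6) = 4. P is now [[3, 9], [6], [7], [8]].
Step i=5: Q has 5 at row 4, column 1; remove 8 from row 4 of P and reverse-bump: 8 enters row 3 and ejects 7; 7 enters row 2 and ejects 6; 6 enters row 1 and ejects 3. So w(5) = 3. P is now [[6, 9], [7], [8]].
Step i=4: Q has 4 at row 3, column 1; remove 8 from row 3 of P and reverse-bump: 8 enters row 2 and ejects 7; 7 enters row 1 and ejects 6. So w(4) = 6. P is now [[7, 9], [8]].
Step i=3: Q has 3 at row 1, column 2; remove that cell from P, ejecting 9. So w(3) = 9. P is now [[7], [8]].
Step i=2: Q has 2 at row 2, column 1; remove 8 from row 2 of P and reverse-bump: 8 enters row 1 and ejects 7. So w(2) = 7. P is now [[8]].
Step i=1: Q has 1 at row 1, column 1; remove that cell from P, ejecting 8. So w(1) = 8. P is now [].

So w = 8 7 9 6 3 4 5 1 2.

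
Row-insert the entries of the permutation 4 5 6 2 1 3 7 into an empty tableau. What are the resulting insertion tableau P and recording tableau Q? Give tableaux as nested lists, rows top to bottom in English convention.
P = [[1, 3, 6, 7], [2, 5], [4]], Q = [[1, 2, 3, 7], [4, 6], [5]]

Insert each entry of the permutation into P by Schensted row insertion, recording in Q the position of each new cell.

Insert 4: appended to row 1. P = [[4]].
Insert 5: appended to row 1. P = [[4, 5]].
Insert 6: appended to row 1. P = [[4, 5, 6]].
Insert 2: 2 bumps 4 from row 1; 4 starts row 2. P = [[2, 5, 6], [4]].
Insert 1: 1 bumps 2 from row 1; 2 bumps 4 from row 2; 4 starts row 3. P = [[1, 5, 6], [2], [4]].
Insert 3: 3 bumps 5 from row 1; 5 appends to row 2. P = [[1, 3, 6], [2, 5], [4]].
Insert 7: appended to row 1. P = [[1, 3, 6, 7], [2, 5], [4]].

So P = [[1, 3, 6, 7], [2, 5], [4]], Q = [[1, 2, 3, 7], [4, 6], [5]].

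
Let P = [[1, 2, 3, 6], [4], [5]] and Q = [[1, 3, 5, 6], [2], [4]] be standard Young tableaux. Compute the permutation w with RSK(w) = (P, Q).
5 1 4 2 3 6

Reverse the RSK construction: for i from n down to 1, find the cell of Q containing i, remove the entry at that cell from P, and reverse-bump it up through P; the value ejected from row 1 is w(i).

Step i=6: Q has 6 at row 1, column 4; remove that cell from P, ejecting 6. So w(6) = 6. P is now [[1, 2, 3], [4], [5]].
Step i=5: Q has 5 at row 1, column 3; remove that cell from P, ejecting 3. So w(5) = 3. P is now [[1, 2], [4], [5]].
Step i=4: Q has 4 at row 3, column 1; remove 5 from row 3 of P and reverse-bump: 5 enters row 2 and ejects 4; 4 enters row 1 and ejects 2. So w(4) = 2. P is now [[1, 4], [5]].
Step i=3: Q has 3 at row 1, column 2; remove that cell from P, ejecting 4. So w(3) = 4. P is now [[1], [5]].
Step i=2: Q has 2 at row 2, column 1; remove 5 from row 2 of P and reverse-bump: 5 enters row 1 and ejects 1. So w(2) = 1. P is now [[5]].
Step i=1: Q has 1 at row 1, column 1; remove that cell from P, ejecting 5. So w(1) = 5. P is now [].

So w = 5 1 4 2 3 6.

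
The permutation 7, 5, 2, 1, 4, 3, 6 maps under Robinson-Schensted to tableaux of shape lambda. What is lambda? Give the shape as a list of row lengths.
Row-insert each entry into an empty tableau.

After inserting 7: P = [[7]].
After inserting 5: P = [[5], [7]].
After inserting 2: P = [[2], [5], [7]].
After inserting 1: P = [[1], [2], [5], [7]].
After inserting 4: P = [[1, 4], [2], [5], [7]].
After inserting 3: P = [[1, 3], [2, 4], [5], [7]].
After inserting 6: P = [[1, 3, 6], [2, 4], [5], [7]].

The final insertion tableau P = [[1, 3, 6], [2, 4], [5], [7]] has shape [3, 2, 1, 1].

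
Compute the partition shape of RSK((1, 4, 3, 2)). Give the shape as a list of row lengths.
Row-insert each entry into an empty tableau.

After inserting 1: P = [[1]].
After inserting 4: P = [[1, 4]].
After inserting 3: P = [[1, 3], [4]].
After inserting 2: P = [[1, 2], [3], [4]].

The final insertion tableau P = [[1, 2], [3], [4]] has shape [2, 1, 1].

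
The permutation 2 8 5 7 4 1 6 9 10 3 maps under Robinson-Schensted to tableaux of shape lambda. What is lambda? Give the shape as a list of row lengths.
[5, 2, 2, 1]

Row-insert each entry into an empty tableau.

After inserting 2: P = [[2]].
After inserting 8: P = [[2, 8]].
After inserting 5: P = [[2, 5], [8]].
After inserting 7: P = [[2, 5, 7], [8]].
After inserting 4: P = [[2, 4, 7], [5], [8]].
After inserting 1: P = [[1, 4, 7], [2], [5], [8]].
After inserting 6: P = [[1, 4, 6], [2, 7], [5], [8]].
After inserting 9: P = [[1, 4, 6, 9], [2, 7], [5], [8]].
After inserting 10: P = [[1, 4, 6, 9, 10], [2, 7], [5], [8]].
After inserting 3: P = [[1, 3, 6, 9, 10], [2, 4], [5, 7], [8]].

The final insertion tableau P = [[1, 3, 6, 9, 10], [2, 4], [5, 7], [8]] has shape [5, 2, 2, 1].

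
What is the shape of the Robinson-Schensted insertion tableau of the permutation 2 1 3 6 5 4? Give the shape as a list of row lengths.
[3, 2, 1]

Row-insert each entry into an empty tableau.

After inserting 2: P = [[2]].
After inserting 1: P = [[1], [2]].
After inserting 3: P = [[1, 3], [2]].
After inserting 6: P = [[1, 3, 6], [2]].
After inserting 5: P = [[1, 3, 5], [2, 6]].
After inserting 4: P = [[1, 3, 4], [2, 5], [6]].

The final insertion tableau P = [[1, 3, 4], [2, 5], [6]] has shape [3, 2, 1].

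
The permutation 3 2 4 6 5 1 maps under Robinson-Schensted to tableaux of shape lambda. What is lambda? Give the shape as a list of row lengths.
[3, 2, 1]

Row-insert each entry into an empty tableau.

After inserting 3: P = [[3]].
After inserting 2: P = [[2], [3]].
After inserting 4: P = [[2, 4], [3]].
After inserting 6: P = [[2, 4, 6], [3]].
After inserting 5: P = [[2, 4, 5], [3, 6]].
After inserting 1: P = [[1, 4, 5], [2, 6], [3]].

The final insertion tableau P = [[1, 4, 5], [2, 6], [3]] has shape [3, 2, 1].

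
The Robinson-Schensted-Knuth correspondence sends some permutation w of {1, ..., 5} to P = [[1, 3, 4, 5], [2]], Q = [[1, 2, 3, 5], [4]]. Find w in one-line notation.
Reverse RSK: for i = n, n-1, ..., 1, locate i in Q, remove the corresponding corner cell from P, and reverse-bump its entry up through P; the value ejected from row 1 is w(i).

So w = 2 3 4 1 5.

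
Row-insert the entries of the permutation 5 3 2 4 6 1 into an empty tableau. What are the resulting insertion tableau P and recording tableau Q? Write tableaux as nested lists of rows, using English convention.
Insert each entry of the permutation into P by Schensted row insertion, recording in Q the position of each new cell.

Insert 5: appended to row 1. P = [[5]].
Insert 3: 3 bumps 5 from row 1; 5 starts row 2. P = [[3], [5]].
Insert 2: 2 bumps 3 from row 1; 3 bumps 5 from row 2; 5 starts row 3. P = [[2], [3], [5]].
Insert 4: appended to row 1. P = [[2, 4], [3], [5]].
Insert 6: appended to row 1. P = [[2, 4, 6], [3], [5]].
Insert 1: 1 bumps 2 from row 1; 2 bumps 3 from row 2; 3 bumps 5 from row 3; 5 starts row 4. P = [[1, 4, 6], [2], [3], [5]].

So P = [[1, 4, 6], [2], [3], [5]], Q = [[1, 4, 5], [2], [3], [6]].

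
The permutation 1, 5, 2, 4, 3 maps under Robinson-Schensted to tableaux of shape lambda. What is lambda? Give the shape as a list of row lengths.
Row-insert each entry into an empty tableau.

After inserting 1: P = [[1]].
After inserting 5: P = [[1, 5]].
After inserting 2: P = [[1, 2], [5]].
After inserting 4: P = [[1, 2, 4], [5]].
After inserting 3: P = [[1, 2, 3], [4], [5]].

The final insertion tableau P = [[1, 2, 3], [4], [5]] has shape [3, 1, 1].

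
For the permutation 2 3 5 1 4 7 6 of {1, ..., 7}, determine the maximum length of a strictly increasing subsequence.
4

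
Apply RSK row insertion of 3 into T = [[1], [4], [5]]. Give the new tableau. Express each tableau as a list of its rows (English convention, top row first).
3 is larger than every entry of row 1, so it is appended to row 1. The new tableau is [[1, 3], [4], [5]].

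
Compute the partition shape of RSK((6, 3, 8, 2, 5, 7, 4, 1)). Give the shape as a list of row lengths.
[3, 2, 2, 1]

RSK row insertion gives P = [[1, 4, 7], [2, 5], [3, 8], [6]], which has shape [3, 2, 2, 1].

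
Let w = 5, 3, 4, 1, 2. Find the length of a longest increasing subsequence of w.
2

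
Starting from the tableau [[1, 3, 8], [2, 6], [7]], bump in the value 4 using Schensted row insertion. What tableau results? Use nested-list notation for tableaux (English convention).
[[1, 3, 4], [2, 6, 8], [7]]

In row 1, 4 replaces 8 (the leftmost entry greater than 4); 8 is bumped to row 2. 8 is appended to row 2. The new tableau is [[1, 3, 4], [2, 6, 8], [7]].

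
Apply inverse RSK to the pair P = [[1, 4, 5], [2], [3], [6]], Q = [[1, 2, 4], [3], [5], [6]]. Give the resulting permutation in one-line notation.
Reverse the RSK construction: for i from n down to 1, find the cell of Q containing i, remove the entry at that cell from P, and reverse-bump it up through P; the value ejected from row 1 is w(i).

Step i=6: Q has 6 at row 4, column 1; remove 6 from row 4 of P and reverse-bump: 6 enters row 3 and ejects 3; 3 enters row 2 and ejects 2; 2 enters row 1 and ejects 1. So w(6) = 1. P is now [[2, 4, 5], [3], [6]].
Step i=5: Q has 5 at row 3, column 1; remove 6 from row 3 of P and reverse-bump: 6 enters row 2 and ejects 3; 3 enters row 1 and ejects 2. So w(5) = 2. P is now [[3, 4, 5], [6]].
Step i=4: Q has 4 at row 1, column 3; remove that cell from P, ejecting 5. So w(4) = 5. P is now [[3, 4], [6]].
Step i=3: Q has 3 at row 2, column 1; remove 6 from row 2 of P and reverse-bump: 6 enters row 1 and ejects 4. So w(3) = 4. P is now [[3, 6]].
Step i=2: Q has 2 at row 1, column 2; remove that cell from P, ejecting 6. So w(2) = 6. P is now [[3]].
Step i=1: Q has 1 at row 1, column 1; remove that cell from P, ejecting 3. So w(1) = 3. P is now [].

So w = 3 6 4 5 2 1.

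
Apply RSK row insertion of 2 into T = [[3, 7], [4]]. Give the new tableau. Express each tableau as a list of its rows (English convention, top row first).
[[2, 7], [3], [4]]

In row 1, 2 replaces 3 (the leftmost entry greater than 2); 3 is bumped to row 2. In row 2, 3 replaces 4 (the leftmost entry greater than 3); 4 is bumped to row 3. 4 starts a new row 3. The new tableau is [[2, 7], [3], [4]].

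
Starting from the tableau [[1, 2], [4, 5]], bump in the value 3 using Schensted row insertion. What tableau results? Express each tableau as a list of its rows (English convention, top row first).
[[1, 2, 3], [4, 5]]

3 is larger than every entry of row 1, so it is appended to row 1. The new tableau is [[1, 2, 3], [4, 5]].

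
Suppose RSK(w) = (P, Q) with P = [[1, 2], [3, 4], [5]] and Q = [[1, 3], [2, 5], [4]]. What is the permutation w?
Reverse the RSK construction: for i from n down to 1, find the cell of Q containing i, remove the entry at that cell from P, and reverse-bump it up through P; the value ejected from row 1 is w(i).

Step i=5: Q has 5 at row 2, column 2; remove 4 from row 2 of P and reverse-bump: 4 enters row 1 and ejects 2. So w(5) = 2. P is now [[1, 4], [3], [5]].
Step i=4: Q has 4 at row 3, column 1; remove 5 from row 3 of P and reverse-bump: 5 enters row 2 and ejects 3; 3 enters row 1 and ejects 1. So w(4) = 1. P is now [[3, 4], [5]].
Step i=3: Q has 3 at row 1, column 2; remove that cell from P, ejecting 4. So w(3) = 4. P is now [[3], [5]].
Step i=2: Q has 2 at row 2, column 1; remove 5 from row 2 of P and reverse-bump: 5 enters row 1 and ejects 3. So w(2) = 3. P is now [[5]].
Step i=1: Q has 1 at row 1, column 1; remove that cell from P, ejecting 5. So w(1) = 5. P is now [].

So w = 5 3 4 1 2.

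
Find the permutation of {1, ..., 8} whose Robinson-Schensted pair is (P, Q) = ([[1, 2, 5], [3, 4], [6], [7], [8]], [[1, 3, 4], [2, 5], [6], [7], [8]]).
Reverse the RSK construction: for i from n down to 1, find the cell of Q containing i, remove the entry at that cell from P, and reverse-bump it up through P; the value ejected from row 1 is w(i).

Step i=8: Q has 8 at row 5, column 1; remove 8 from row 5 of P and reverse-bump: 8 enters row 4 and ejects 7; 7 enters row 3 and ejects 6; 6 enters row 2 and ejects 4; 4 enters row 1 and ejects 2. So w(8) = 2. P is now [[1, 4, 5], [3, 6], [7], [8]].
Step i=7: Q has 7 at row 4, column 1; remove 8 from row 4 of P and reverse-bump: 8 enters row 3 and ejects 7; 7 enters row 2 and ejects 6; 6 enters row 1 and ejects 5. So w(7) = 5. P is now [[1, 4, 6], [3, 7], [8]].
Step i=6: Q has 6 at row 3, column 1; remove 8 from row 3 of P and reverse-bump: 8 enters row 2 and ejects 7; 7 enters row 1 and ejects 6. So w(6) = 6. P is now [[1, 4, 7], [3, 8]].
Step i=5: Q has 5 at row 2, column 2; remove 8 from row 2 of P and reverse-bump: 8 enters row 1 and ejects 7. So w(5) = 7. P is now [[1, 4, 8], [3]].
Step i=4: Q has 4 at row 1, column 3; remove that cell from P, ejecting 8. So w(4) = 8. P is now [[1, 4], [3]].
Step i=3: Q has 3 at row 1, column 2; remove that cell from P, ejecting 4. So w(3) = 4. P is now [[1], [3]].
Step i=2: Q has 2 at row 2, column 1; remove 3 from row 2 of P and reverse-bump: 3 enters row 1 and ejects 1. So w(2) = 1. P is now [[3]].
Step i=1: Q has 1 at row 1, column 1; remove that cell from P, ejecting 3. So w(1) = 3. P is now [].

So w = 3 1 4 8 7 6 5 2.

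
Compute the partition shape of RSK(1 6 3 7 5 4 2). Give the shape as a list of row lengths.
RSK row insertion gives P = [[1, 2, 4], [3, 7], [5], [6]], which has shape [3, 2, 1, 1].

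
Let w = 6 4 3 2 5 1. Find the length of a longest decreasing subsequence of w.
5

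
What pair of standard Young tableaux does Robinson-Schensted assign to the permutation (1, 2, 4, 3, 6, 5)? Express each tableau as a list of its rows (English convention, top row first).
P = [[1, 2, 3, 5], [4, 6]], Q = [[1, 2, 3, 5], [4, 6]]

Insert each entry of the permutation into P by Schensted row insertion, recording in Q the position of each new cell.

Insert 1: appended to row 1. P = [[1]].
Insert 2: appended to row 1. P = [[1, 2]].
Insert 4: appended to row 1. P = [[1, 2, 4]].
Insert 3: 3 bumps 4 from row 1; 4 starts row 2. P = [[1, 2, 3], [4]].
Insert 6: appended to row 1. P = [[1, 2, 3, 6], [4]].
Insert 5: 5 bumps 6 from row 1; 6 appends to row 2. P = [[1, 2, 3, 5], [4, 6]].

So P = [[1, 2, 3, 5], [4, 6]], Q = [[1, 2, 3, 5], [4, 6]].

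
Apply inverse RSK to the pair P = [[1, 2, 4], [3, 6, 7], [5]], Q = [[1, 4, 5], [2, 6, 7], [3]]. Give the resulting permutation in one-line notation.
5 3 1 6 7 2 4

Reverse RSK: for i = n, n-1, ..., 1, locate i in Q, remove the corresponding corner cell from P, and reverse-bump its entry up through P; the value ejected from row 1 is w(i).

So w = 5 3 1 6 7 2 4.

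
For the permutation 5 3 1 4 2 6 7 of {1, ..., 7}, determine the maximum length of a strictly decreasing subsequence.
3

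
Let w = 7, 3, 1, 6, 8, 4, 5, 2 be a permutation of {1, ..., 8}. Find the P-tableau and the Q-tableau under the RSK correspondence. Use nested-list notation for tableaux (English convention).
P = [[1, 2, 5], [3, 4, 8], [6], [7]], Q = [[1, 4, 5], [2, 6, 7], [3], [8]]

Insert each entry of the permutation into P by Schensted row insertion, recording in Q the position of each new cell.

Insert 7: appended to row 1. P = [[7]].
Insert 3: 3 bumps 7 from row 1; 7 starts row 2. P = [[3], [7]].
Insert 1: 1 bumps 3 from row 1; 3 bumps 7 from row 2; 7 starts row 3. P = [[1], [3], [7]].
Insert 6: appended to row 1. P = [[1, 6], [3], [7]].
Insert 8: appended to row 1. P = [[1, 6, 8], [3], [7]].
Insert 4: 4 bumps 6 from row 1; 6 appends to row 2. P = [[1, 4, 8], [3, 6], [7]].
Insert 5: 5 bumps 8 from row 1; 8 appends to row 2. P = [[1, 4, 5], [3, 6, 8], [7]].
Insert 2: 2 bumps 4 from row 1; 4 bumps 6 from row 2; 6 bumps 7 from row 3; 7 starts row 4. P = [[1, 2, 5], [3, 4, 8], [6], [7]].

So P = [[1, 2, 5], [3, 4, 8], [6], [7]], Q = [[1, 4, 5], [2, 6, 7], [3], [8]].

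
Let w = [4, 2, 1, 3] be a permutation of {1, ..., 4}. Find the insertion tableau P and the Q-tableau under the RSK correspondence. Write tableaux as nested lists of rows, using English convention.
Insert each entry of the permutation into P by Schensted row insertion, recording in Q the position of each new cell.

Insert 4: appended to row 1. P = [[4]].
Insert 2: 2 bumps 4 from row 1; 4 starts row 2. P = [[2], [4]].
Insert 1: 1 bumps 2 from row 1; 2 bumps 4 from row 2; 4 starts row 3. P = [[1], [2], [4]].
Insert 3: appended to row 1. P = [[1, 3], [2], [4]].

So P = [[1, 3], [2], [4]], Q = [[1, 4], [2], [3]].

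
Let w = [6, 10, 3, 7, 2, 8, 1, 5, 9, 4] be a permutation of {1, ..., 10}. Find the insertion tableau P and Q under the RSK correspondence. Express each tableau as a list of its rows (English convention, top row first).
Insert each entry of the permutation into P by Schensted row insertion, recording in Q the position of each new cell.

After inserting 6: P = [[6]].
After inserting 10: P = [[6, 10]].
After inserting 3: P = [[3, 10], [6]].
After inserting 7: P = [[3, 7], [6, 10]].
After inserting 2: P = [[2, 7], [3, 10], [6]].
After inserting 8: P = [[2, 7, 8], [3, 10], [6]].
After inserting 1: P = [[1, 7, 8], [2, 10], [3], [6]].
After inserting 5: P = [[1, 5, 8], [2, 7], [3, 10], [6]].
After inserting 9: P = [[1, 5, 8, 9], [2, 7], [3, 10], [6]].
After inserting 4: P = [[1, 4, 8, 9], [2, 5], [3, 7], [6, 10]].

So P = [[1, 4, 8, 9], [2, 5], [3, 7], [6, 10]], Q = [[1, 2, 6, 9], [3, 4], [5, 8], [7, 10]].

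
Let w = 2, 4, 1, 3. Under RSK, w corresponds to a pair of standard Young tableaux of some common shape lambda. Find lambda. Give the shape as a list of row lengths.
[2, 2]

Row-insert each entry into an empty tableau.

After inserting 2: P = [[2]].
After inserting 4: P = [[2, 4]].
After inserting 1: P = [[1, 4], [2]].
After inserting 3: P = [[1, 3], [2, 4]].

The final insertion tableau P = [[1, 3], [2, 4]] has shape [2, 2].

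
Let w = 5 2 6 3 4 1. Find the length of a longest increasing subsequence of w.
3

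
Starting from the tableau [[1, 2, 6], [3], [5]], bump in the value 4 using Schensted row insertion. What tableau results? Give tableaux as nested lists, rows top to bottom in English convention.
[[1, 2, 4], [3, 6], [5]]

In row 1, 4 replaces 6 (the leftmost entry greater than 4); 6 is bumped to row 2. 6 is appended to row 2. The new tableau is [[1, 2, 4], [3, 6], [5]].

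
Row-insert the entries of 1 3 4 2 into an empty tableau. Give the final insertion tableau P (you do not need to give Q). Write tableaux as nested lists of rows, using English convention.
After inserting 1: P = [[1]].
After inserting 3: P = [[1, 3]].
After inserting 4: P = [[1, 3, 4]].
After inserting 2: P = [[1, 2, 4], [3]].

So P = [[1, 2, 4], [3]].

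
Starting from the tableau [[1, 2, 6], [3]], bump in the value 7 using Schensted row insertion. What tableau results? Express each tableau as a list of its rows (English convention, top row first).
[[1, 2, 6, 7], [3]]

7 is larger than every entry of row 1, so it is appended to row 1. The new tableau is [[1, 2, 6, 7], [3]].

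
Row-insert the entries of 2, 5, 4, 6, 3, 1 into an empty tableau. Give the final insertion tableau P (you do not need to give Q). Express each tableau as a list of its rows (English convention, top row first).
Insert 2: appended to row 1. P = [[2]].
Insert 5: appended to row 1. P = [[2, 5]].
Insert 4: 4 bumps 5 from row 1; 5 starts row 2. P = [[2, 4], [5]].
Insert 6: appended to row 1. P = [[2, 4, 6], [5]].
Insert 3: 3 bumps 4 from row 1; 4 bumps 5 from row 2; 5 starts row 3. P = [[2, 3, 6], [4], [5]].
Insert 1: 1 bumps 2 from row 1; 2 bumps 4 from row 2; 4 bumps 5 from row 3; 5 starts row 4. P = [[1, 3, 6], [2], [4], [5]].

So P = [[1, 3, 6], [2], [4], [5]].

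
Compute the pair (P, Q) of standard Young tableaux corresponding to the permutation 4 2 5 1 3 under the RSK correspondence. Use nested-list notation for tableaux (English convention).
P = [[1, 3], [2, 5], [4]], Q = [[1, 3], [2, 5], [4]]

Insert each entry of the permutation into P by Schensted row insertion, recording in Q the position of each new cell.

Insert 4: appended to row 1. P = [[4]].
Insert 2: 2 bumps 4 from row 1; 4 starts row 2. P = [[2], [4]].
Insert 5: appended to row 1. P = [[2, 5], [4]].
Insert 1: 1 bumps 2 from row 1; 2 bumps 4 from row 2; 4 starts row 3. P = [[1, 5], [2], [4]].
Insert 3: 3 bumps 5 from row 1; 5 appends to row 2. P = [[1, 3], [2, 5], [4]].

So P = [[1, 3], [2, 5], [4]], Q = [[1, 3], [2, 5], [4]].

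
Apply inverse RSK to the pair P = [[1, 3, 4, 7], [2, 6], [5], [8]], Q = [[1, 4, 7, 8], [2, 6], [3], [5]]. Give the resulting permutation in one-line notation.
8 5 2 6 1 3 4 7

Reverse the RSK construction: for i from n down to 1, find the cell of Q containing i, remove the entry at that cell from P, and reverse-bump it up through P; the value ejected from row 1 is w(i).

Step i=8: Q has 8 at row 1, column 4; remove that cell from P, ejecting 7. So w(8) = 7. P is now [[1, 3, 4], [2, 6], [5], [8]].
Step i=7: Q has 7 at row 1, column 3; remove that cell from P, ejecting 4. So w(7) = 4. P is now [[1, 3], [2, 6], [5], [8]].
Step i=6: Q has 6 at row 2, column 2; remove 6 from row 2 of P and reverse-bump: 6 enters row 1 and ejects 3. So w(6) = 3. P is now [[1, 6], [2], [5], [8]].
Step i=5: Q has 5 at row 4, column 1; remove 8 from row 4 of P and reverse-bump: 8 enters row 3 and ejects 5; 5 enters row 2 and ejects 2; 2 enters row 1 and ejects 1. So w(5) = 1. P is now [[2, 6], [5], [8]].
Step i=4: Q has 4 at row 1, column 2; remove that cell from P, ejecting 6. So w(4) = 6. P is now [[2], [5], [8]].
Step i=3: Q has 3 at row 3, column 1; remove 8 from row 3 of P and reverse-bump: 8 enters row 2 and ejects 5; 5 enters row 1 and ejects 2. So w(3) = 2. P is now [[5], [8]].
Step i=2: Q has 2 at row 2, column 1; remove 8 from row 2 of P and reverse-bump: 8 enters row 1 and ejects 5. So w(2) = 5. P is now [[8]].
Step i=1: Q has 1 at row 1, column 1; remove that cell from P, ejecting 8. So w(1) = 8. P is now [].

So w = 8 5 2 6 1 3 4 7.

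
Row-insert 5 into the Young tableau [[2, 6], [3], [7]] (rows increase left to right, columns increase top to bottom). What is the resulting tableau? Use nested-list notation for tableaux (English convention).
[[2, 5], [3, 6], [7]]

In row 1, 5 replaces 6 (the leftmost entry greater than 5); 6 is bumped to row 2. 6 is appended to row 2. The new tableau is [[2, 5], [3, 6], [7]].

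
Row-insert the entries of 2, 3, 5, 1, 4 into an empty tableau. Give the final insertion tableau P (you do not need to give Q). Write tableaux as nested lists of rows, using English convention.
P = [[1, 3, 4], [2, 5]]

Insert 2: appended to row 1. P = [[2]].
Insert 3: appended to row 1. P = [[2, 3]].
Insert 5: appended to row 1. P = [[2, 3, 5]].
Insert 1: 1 bumps 2 from row 1; 2 starts row 2. P = [[1, 3, 5], [2]].
Insert 4: 4 bumps 5 from row 1; 5 appends to row 2. P = [[1, 3, 4], [2, 5]].

So P = [[1, 3, 4], [2, 5]].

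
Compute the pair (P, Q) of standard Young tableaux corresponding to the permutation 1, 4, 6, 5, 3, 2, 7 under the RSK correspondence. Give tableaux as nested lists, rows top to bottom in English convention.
Insert each entry of the permutation into P by Schensted row insertion, recording in Q the position of each new cell.

Insert 1: appended to row 1. P = [[1]], Q = [[1]].
Insert 4: appended to row 1. P = [[1, 4]], Q = [[1, 2]].
Insert 6: appended to row 1. P = [[1, 4, 6]], Q = [[1, 2, 3]].
Insert 5: 5 bumps 6 from row 1; 6 starts row 2. P = [[1, 4, 5], [6]], Q = [[1, 2, 3], [4]].
Insert 3: 3 bumps 4 from row 1; 4 bumps 6 from row 2; 6 starts row 3. P = [[1, 3, 5], [4], [6]], Q = [[1, 2, 3], [4], [5]].
Insert 2: 2 bumps 3 from row 1; 3 bumps 4 from row 2; 4 bumps 6 from row 3; 6 starts row 4. P = [[1, 2, 5], [3], [4], [6]], Q = [[1, 2, 3], [4], [5], [6]].
Insert 7: appended to row 1. P = [[1, 2, 5, 7], [3], [4], [6]], Q = [[1, 2, 3, 7], [4], [5], [6]].

So P = [[1, 2, 5, 7], [3], [4], [6]], Q = [[1, 2, 3, 7], [4], [5], [6]].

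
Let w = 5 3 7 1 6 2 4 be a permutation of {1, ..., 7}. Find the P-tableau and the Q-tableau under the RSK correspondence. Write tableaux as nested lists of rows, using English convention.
P = [[1, 2, 4], [3, 6], [5, 7]], Q = [[1, 3, 7], [2, 5], [4, 6]]

Insert each entry of the permutation into P by Schensted row insertion, recording in Q the position of each new cell.

After inserting 5: P = [[5]].
After inserting 3: P = [[3], [5]].
After inserting 7: P = [[3, 7], [5]].
After inserting 1: P = [[1, 7], [3], [5]].
After inserting 6: P = [[1, 6], [3, 7], [5]].
After inserting 2: P = [[1, 2], [3, 6], [5, 7]].
After inserting 4: P = [[1, 2, 4], [3, 6], [5, 7]].

So P = [[1, 2, 4], [3, 6], [5, 7]], Q = [[1, 3, 7], [2, 5], [4, 6]].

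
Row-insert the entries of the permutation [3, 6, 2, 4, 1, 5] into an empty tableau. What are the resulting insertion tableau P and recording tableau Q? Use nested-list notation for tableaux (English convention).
P = [[1, 4, 5], [2, 6], [3]], Q = [[1, 2, 6], [3, 4], [5]]

Insert each entry of the permutation into P by Schensted row insertion, recording in Q the position of each new cell.

Insert 3: appended to row 1. P = [[3]].
Insert 6: appended to row 1. P = [[3, 6]].
Insert 2: 2 bumps 3 from row 1; 3 starts row 2. P = [[2, 6], [3]].
Insert 4: 4 bumps 6 from row 1; 6 appends to row 2. P = [[2, 4], [3, 6]].
Insert 1: 1 bumps 2 from row 1; 2 bumps 3 from row 2; 3 starts row 3. P = [[1, 4], [2, 6], [3]].
Insert 5: appended to row 1. P = [[1, 4, 5], [2, 6], [3]].

So P = [[1, 4, 5], [2, 6], [3]], Q = [[1, 2, 6], [3, 4], [5]].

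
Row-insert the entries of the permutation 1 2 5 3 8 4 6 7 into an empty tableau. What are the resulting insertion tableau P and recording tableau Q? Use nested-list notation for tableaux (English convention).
Insert each entry of the permutation into P by Schensted row insertion, recording in Q the position of each new cell.

Insert 1: appended to row 1. P = [[1]].
Insert 2: appended to row 1. P = [[1, 2]].
Insert 5: appended to row 1. P = [[1, 2, 5]].
Insert 3: 3 bumps 5 from row 1; 5 starts row 2. P = [[1, 2, 3], [5]].
Insert 8: appended to row 1. P = [[1, 2, 3, 8], [5]].
Insert 4: 4 bumps 8 from row 1; 8 appends to row 2. P = [[1, 2, 3, 4], [5, 8]].
Insert 6: appended to row 1. P = [[1, 2, 3, 4, 6], [5, 8]].
Insert 7: appended to row 1. P = [[1, 2, 3, 4, 6, 7], [5, 8]].

So P = [[1, 2, 3, 4, 6, 7], [5, 8]], Q = [[1, 2, 3, 5, 7, 8], [4, 6]].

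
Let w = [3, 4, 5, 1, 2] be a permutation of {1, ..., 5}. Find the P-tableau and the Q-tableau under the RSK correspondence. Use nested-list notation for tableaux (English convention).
P = [[1, 2, 5], [3, 4]], Q = [[1, 2, 3], [4, 5]]

Insert each entry of the permutation into P by Schensted row insertion, recording in Q the position of each new cell.

Insert 3: appended to row 1. P = [[3]].
Insert 4: appended to row 1. P = [[3, 4]].
Insert 5: appended to row 1. P = [[3, 4, 5]].
Insert 1: 1 bumps 3 from row 1; 3 starts row 2. P = [[1, 4, 5], [3]].
Insert 2: 2 bumps 4 from row 1; 4 appends to row 2. P = [[1, 2, 5], [3, 4]].

So P = [[1, 2, 5], [3, 4]], Q = [[1, 2, 3], [4, 5]].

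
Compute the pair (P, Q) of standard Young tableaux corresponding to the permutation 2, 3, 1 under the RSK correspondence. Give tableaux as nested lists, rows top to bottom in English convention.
P = [[1, 3], [2]], Q = [[1, 2], [3]]

Insert each entry of the permutation into P by Schensted row insertion, recording in Q the position of each new cell.

Insert 2: appended to row 1. P = [[2]].
Insert 3: appended to row 1. P = [[2, 3]].
Insert 1: 1 bumps 2 from row 1; 2 starts row 2. P = [[1, 3], [2]].

So P = [[1, 3], [2]], Q = [[1, 2], [3]].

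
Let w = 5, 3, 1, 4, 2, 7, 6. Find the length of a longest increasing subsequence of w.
3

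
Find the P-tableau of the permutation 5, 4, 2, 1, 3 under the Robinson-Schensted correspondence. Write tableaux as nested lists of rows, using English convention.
Insert 5: appended to row 1. P = [[5]].
Insert 4: 4 bumps 5 from row 1; 5 starts row 2. P = [[4], [5]].
Insert 2: 2 bumps 4 from row 1; 4 bumps 5 from row 2; 5 starts row 3. P = [[2], [4], [5]].
Insert 1: 1 bumps 2 from row 1; 2 bumps 4 from row 2; 4 bumps 5 from row 3; 5 starts row 4. P = [[1], [2], [4], [5]].
Insert 3: appended to row 1. P = [[1, 3], [2], [4], [5]].

So P = [[1, 3], [2], [4], [5]].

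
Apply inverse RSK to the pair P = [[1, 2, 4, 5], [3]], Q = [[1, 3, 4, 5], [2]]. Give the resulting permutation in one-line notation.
3 1 2 4 5

Reverse RSK: for i = n, n-1, ..., 1, locate i in Q, remove the corresponding corner cell from P, and reverse-bump its entry up through P; the value ejected from row 1 is w(i).

So w = 3 1 2 4 5.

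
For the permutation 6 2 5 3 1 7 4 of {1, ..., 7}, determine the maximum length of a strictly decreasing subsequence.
4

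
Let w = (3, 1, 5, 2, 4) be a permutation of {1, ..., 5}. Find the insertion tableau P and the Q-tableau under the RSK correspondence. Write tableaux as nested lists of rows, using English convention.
Insert each entry of the permutation into P by Schensted row insertion, recording in Q the position of each new cell.

After inserting 3: P = [[3]].
After inserting 1: P = [[1], [3]].
After inserting 5: P = [[1, 5], [3]].
After inserting 2: P = [[1, 2], [3, 5]].
After inserting 4: P = [[1, 2, 4], [3, 5]].

So P = [[1, 2, 4], [3, 5]], Q = [[1, 3, 5], [2, 4]].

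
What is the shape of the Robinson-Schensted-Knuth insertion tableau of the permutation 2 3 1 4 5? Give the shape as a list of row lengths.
[4, 1]

Row-insert each entry into an empty tableau.

After inserting 2: P = [[2]].
After inserting 3: P = [[2, 3]].
After inserting 1: P = [[1, 3], [2]].
After inserting 4: P = [[1, 3, 4], [2]].
After inserting 5: P = [[1, 3, 4, 5], [2]].

The final insertion tableau P = [[1, 3, 4, 5], [2]] has shape [4, 1].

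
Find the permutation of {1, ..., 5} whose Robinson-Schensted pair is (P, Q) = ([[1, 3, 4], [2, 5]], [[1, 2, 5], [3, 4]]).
Reverse the RSK construction: for i from n down to 1, find the cell of Q containing i, remove the entry at that cell from P, and reverse-bump it up through P; the value ejected from row 1 is w(i).

Step i=5: Q has 5 at row 1, column 3; remove that cell from P, ejecting 4. So w(5) = 4. P is now [[1, 3], [2, 5]].
Step i=4: Q has 4 at row 2, column 2; remove 5 from row 2 of P and reverse-bump: 5 enters row 1 and ejects 3. So w(4) = 3. P is now [[1, 5], [2]].
Step i=3: Q has 3 at row 2, column 1; remove 2 from row 2 of P and reverse-bump: 2 enters row 1 and ejects 1. So w(3) = 1. P is now [[2, 5]].
Step i=2: Q has 2 at row 1, column 2; remove that cell from P, ejecting 5. So w(2) = 5. P is now [[2]].
Step i=1: Q has 1 at row 1, column 1; remove that cell from P, ejecting 2. So w(1) = 2. P is now [].

So w = 2 5 1 3 4.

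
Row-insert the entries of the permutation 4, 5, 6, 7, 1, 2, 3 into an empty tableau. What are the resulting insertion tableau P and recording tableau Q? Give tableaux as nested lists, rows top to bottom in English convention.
P = [[1, 2, 3, 7], [4, 5, 6]], Q = [[1, 2, 3, 4], [5, 6, 7]]

Insert each entry of the permutation into P by Schensted row insertion, recording in Q the position of each new cell.

Insert 4: appended to row 1. P = [[4]], Q = [[1]].
Insert 5: appended to row 1. P = [[4, 5]], Q = [[1, 2]].
Insert 6: appended to row 1. P = [[4, 5, 6]], Q = [[1, 2, 3]].
Insert 7: appended to row 1. P = [[4, 5, 6, 7]], Q = [[1, 2, 3, 4]].
Insert 1: 1 bumps 4 from row 1; 4 starts row 2. P = [[1, 5, 6, 7], [4]], Q = [[1, 2, 3, 4], [5]].
Insert 2: 2 bumps 5 from row 1; 5 appends to row 2. P = [[1, 2, 6, 7], [4, 5]], Q = [[1, 2, 3, 4], [5, 6]].
Insert 3: 3 bumps 6 from row 1; 6 appends to row 2. P = [[1, 2, 3, 7], [4, 5, 6]], Q = [[1, 2, 3, 4], [5, 6, 7]].

So P = [[1, 2, 3, 7], [4, 5, 6]], Q = [[1, 2, 3, 4], [5, 6, 7]].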